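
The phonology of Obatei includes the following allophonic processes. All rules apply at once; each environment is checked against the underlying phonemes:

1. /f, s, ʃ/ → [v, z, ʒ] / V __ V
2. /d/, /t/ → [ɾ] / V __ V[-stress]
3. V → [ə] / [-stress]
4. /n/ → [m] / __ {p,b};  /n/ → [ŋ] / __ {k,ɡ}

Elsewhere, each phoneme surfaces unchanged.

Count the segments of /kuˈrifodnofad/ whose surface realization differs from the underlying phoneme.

6

Segments that undergo a rule: /u/ → [ə] (rule 3); /f/ → [v] (rule 1); /o/ → [ə] (rule 3); /o/ → [ə] (rule 3); /f/ → [v] (rule 1); /a/ → [ə] (rule 3).
All other segments surface unchanged.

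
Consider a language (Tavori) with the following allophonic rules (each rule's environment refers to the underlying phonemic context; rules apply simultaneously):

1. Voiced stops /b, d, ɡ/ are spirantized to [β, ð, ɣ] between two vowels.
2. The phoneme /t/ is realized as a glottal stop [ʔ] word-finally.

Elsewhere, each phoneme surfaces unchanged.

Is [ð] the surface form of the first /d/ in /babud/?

/d/ — word-final; rule 1 does not apply here → [d].
The actual realization is [d], not [ð].

No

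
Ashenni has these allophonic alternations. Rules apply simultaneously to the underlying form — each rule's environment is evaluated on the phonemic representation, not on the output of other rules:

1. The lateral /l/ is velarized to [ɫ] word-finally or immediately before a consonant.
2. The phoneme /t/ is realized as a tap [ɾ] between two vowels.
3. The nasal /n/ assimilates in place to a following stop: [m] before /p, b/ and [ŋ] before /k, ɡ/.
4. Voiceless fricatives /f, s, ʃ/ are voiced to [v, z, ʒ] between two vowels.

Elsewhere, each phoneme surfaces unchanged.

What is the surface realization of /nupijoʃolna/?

[nupijoʒoɫna]

/n/ (word-initial) is in the target of rule 3 but the environment (before a labial or velar stop) is not met → [n].
/ʃ/ (between /o/ and /o/) occurs between two vowels → [ʒ] by rule 4.
Rule 1 applies to /l/ (between /o/ and /n/: word-finally or immediately before a consonant) → [ɫ].
/n/ (between /l/ and /a/) is in the target of rule 3 but the environment (before a labial or velar stop) is not met → [n].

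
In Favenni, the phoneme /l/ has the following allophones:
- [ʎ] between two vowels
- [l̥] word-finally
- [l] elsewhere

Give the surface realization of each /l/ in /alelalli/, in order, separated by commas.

Occurrence 1 (position 2): between two vowels → [ʎ].
Occurrence 2 (position 4): between two vowels → [ʎ].
Occurrence 3 (position 6): no conditioning environment matches → elsewhere allophone [l].
Occurrence 4 (position 7): no conditioning environment matches → elsewhere allophone [l].

[ʎ], [ʎ], [l], [l]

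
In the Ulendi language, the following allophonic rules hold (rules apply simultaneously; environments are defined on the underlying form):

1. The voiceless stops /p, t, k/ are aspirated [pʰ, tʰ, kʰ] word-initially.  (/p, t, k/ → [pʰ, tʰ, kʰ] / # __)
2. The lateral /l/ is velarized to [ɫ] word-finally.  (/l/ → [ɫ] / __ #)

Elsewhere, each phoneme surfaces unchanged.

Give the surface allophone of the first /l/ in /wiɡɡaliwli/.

/l/ — between /a/ and /i/; rule 2 does not apply here → [l].

[l]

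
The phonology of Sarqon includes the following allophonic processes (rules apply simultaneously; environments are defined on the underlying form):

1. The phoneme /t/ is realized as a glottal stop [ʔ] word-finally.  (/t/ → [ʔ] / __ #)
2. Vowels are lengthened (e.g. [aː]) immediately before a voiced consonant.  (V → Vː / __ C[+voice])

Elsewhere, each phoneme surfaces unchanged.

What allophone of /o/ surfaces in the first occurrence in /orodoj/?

/o/ — word-initial, before a voiced consonant — surfaces as [oː] (rule 2).

[oː]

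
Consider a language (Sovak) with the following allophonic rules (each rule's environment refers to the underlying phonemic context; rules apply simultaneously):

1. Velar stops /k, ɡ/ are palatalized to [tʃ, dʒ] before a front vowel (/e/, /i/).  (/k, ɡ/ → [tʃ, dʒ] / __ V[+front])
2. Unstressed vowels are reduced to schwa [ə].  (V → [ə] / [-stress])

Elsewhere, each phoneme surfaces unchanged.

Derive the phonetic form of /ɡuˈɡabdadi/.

[ɡəˈɡabdədə]

/ɡ/ — word-initial; rule 1 does not apply here → [ɡ].
Rule 2 applies to /u/ (between /ɡ/ and /ɡ/: in an unstressed syllable) → [ə].
/ɡ/ (between /u/ and /a/): rule 1 targets it, but not before a front vowel → unchanged [ɡ].
/a/ (between /ɡ/ and /b/) fails the environment for rule 2, so it stays [a].
/b/ (between /a/ and /d/) is unaffected → [b].
/d/ stays [d].
/a/ (between /d/ and /d/) occurs in an unstressed syllable → [ə] by rule 2.
/d/ stays [d].
/i/ — word-final, in an unstressed syllable — surfaces as [ə] (rule 2).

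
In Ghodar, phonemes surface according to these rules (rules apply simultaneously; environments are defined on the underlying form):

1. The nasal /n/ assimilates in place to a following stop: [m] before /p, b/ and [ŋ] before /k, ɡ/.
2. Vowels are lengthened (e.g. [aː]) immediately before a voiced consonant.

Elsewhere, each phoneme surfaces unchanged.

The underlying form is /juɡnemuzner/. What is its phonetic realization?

[juːɡneːmuːzneːr]

/u/ meets the environment for rule 2 (before a voiced consonant) → [uː].
/n/ (between /ɡ/ and /e/) is in the target of rule 1 but the environment (before a labial or velar stop) is not met → [n].
/e/ meets the environment for rule 2 (before a voiced consonant) → [eː].
Rule 2 applies to /u/ (between /m/ and /z/: before a voiced consonant) → [uː].
/n/ (between /z/ and /e/) is in the target of rule 1 but the environment (before a labial or velar stop) is not met → [n].
/e/ — between /n/ and /r/, before a voiced consonant — surfaces as [eː] (rule 2).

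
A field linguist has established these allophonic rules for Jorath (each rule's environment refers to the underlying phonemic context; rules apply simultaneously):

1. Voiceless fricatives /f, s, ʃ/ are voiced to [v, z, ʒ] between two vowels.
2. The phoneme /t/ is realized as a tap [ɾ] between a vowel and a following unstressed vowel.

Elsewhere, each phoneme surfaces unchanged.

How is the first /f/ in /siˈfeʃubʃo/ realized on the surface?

[v]

/f/ (between /i/ and /e/) occurs between two vowels → [v] by rule 1.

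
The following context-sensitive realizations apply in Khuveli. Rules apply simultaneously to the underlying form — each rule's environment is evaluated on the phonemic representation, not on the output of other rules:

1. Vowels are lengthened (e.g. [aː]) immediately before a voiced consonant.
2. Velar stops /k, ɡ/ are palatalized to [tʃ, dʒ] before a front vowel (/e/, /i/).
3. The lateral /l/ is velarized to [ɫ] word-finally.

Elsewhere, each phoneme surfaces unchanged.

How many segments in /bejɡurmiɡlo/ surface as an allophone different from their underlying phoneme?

3

Segments that undergo a rule: /e/ → [eː] (rule 1); /u/ → [uː] (rule 1); /i/ → [iː] (rule 1).
All other segments surface unchanged.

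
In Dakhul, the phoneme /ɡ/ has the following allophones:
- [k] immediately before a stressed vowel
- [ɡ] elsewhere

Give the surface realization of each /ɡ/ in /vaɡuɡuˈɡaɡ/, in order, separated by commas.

Occurrence 1 (position 3): no conditioning environment matches → elsewhere allophone [ɡ].
Occurrence 2 (position 5): no conditioning environment matches → elsewhere allophone [ɡ].
Occurrence 3 (position 7): immediately before a stressed vowel → [k].
Occurrence 4 (position 9): no conditioning environment matches → elsewhere allophone [ɡ].

[ɡ], [ɡ], [k], [ɡ]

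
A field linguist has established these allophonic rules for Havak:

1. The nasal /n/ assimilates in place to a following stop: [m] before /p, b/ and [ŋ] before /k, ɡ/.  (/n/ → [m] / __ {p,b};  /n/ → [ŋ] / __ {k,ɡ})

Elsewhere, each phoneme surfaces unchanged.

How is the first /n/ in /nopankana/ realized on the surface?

[n]

/n/ (word-initial): rule 1 targets it, but not before a labial or velar stop → unchanged [n].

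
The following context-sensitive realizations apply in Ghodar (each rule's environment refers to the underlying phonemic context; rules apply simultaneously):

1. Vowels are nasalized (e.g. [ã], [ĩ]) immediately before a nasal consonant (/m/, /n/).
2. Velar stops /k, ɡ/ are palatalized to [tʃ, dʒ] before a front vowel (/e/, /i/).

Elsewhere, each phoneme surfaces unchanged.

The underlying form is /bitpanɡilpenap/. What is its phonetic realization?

/i/ (between /b/ and /t/) fails the environment for rule 1, so it stays [i].
Rule 1 applies to /a/ (between /p/ and /n/: before a nasal consonant) → [ã].
/ɡ/ (between /n/ and /i/): before a front vowel, so rule 2 applies → [dʒ].
/i/ — between /ɡ/ and /l/; rule 1 does not apply here → [i].
/e/ (between /p/ and /n/) occurs before a nasal consonant → [ẽ] by rule 1.
/a/ (between /n/ and /p/): rule 1 targets it, but not before a nasal consonant → unchanged [a].

[bitpãndʒilpẽnap]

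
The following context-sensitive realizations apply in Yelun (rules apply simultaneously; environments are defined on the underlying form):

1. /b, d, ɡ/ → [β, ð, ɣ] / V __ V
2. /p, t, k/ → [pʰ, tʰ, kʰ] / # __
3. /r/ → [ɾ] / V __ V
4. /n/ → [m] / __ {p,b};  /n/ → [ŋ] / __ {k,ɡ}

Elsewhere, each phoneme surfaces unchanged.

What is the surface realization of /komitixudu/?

[kʰomitixuðu]

/k/ (word-initial): word-initially, so rule 2 applies → [kʰ].
/o/ stays [o].
/m/ — not in any rule's target class → [m].
/i/ — not in any rule's target class → [i].
/t/ (between /i/ and /i/) is in the target of rule 2 but the environment (word-initially) is not met → [t].
/i/ — not in any rule's target class → [i].
/x/ stays [x].
/u/ — not in any rule's target class → [u].
Rule 1 applies to /d/ (between /u/ and /u/: between two vowels) → [ð].
/u/ stays [u].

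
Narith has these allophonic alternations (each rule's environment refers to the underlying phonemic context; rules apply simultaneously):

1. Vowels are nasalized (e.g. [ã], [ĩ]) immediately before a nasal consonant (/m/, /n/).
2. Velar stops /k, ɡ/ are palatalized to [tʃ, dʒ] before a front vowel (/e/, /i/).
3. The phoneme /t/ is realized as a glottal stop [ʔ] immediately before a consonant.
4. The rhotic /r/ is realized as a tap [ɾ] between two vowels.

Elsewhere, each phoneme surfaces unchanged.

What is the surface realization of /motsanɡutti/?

[moʔsãnɡuʔti]

/m/ (word-initial): no rule targets it → [m].
/o/ — between /m/ and /t/; rule 1 does not apply here → [o].
/t/ (between /o/ and /s/): immediately before a consonant, so rule 3 applies → [ʔ].
/s/ (between /t/ and /a/): no rule targets it → [s].
Rule 1 applies to /a/ (between /s/ and /n/: before a nasal consonant) → [ã].
/n/ — not in any rule's target class → [n].
/ɡ/ — between /n/ and /u/; rule 2 does not apply here → [ɡ].
/u/ (between /ɡ/ and /t/) fails the environment for rule 1, so it stays [u].
/t/ — between /u/ and /t/, immediately before a consonant — surfaces as [ʔ] (rule 3).
/t/ (between /t/ and /i/): rule 3 targets it, but not immediately before a consonant → unchanged [t].
/i/ — word-final; rule 1 does not apply here → [i].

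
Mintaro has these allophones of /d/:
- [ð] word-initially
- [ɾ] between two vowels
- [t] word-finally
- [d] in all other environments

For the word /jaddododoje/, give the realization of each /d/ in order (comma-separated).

[d], [d], [ɾ], [ɾ]

Occurrence 1 (position 3): no conditioning environment matches → elsewhere allophone [d].
Occurrence 2 (position 4): no conditioning environment matches → elsewhere allophone [d].
Occurrence 3 (position 6): between two vowels → [ɾ].
Occurrence 4 (position 8): between two vowels → [ɾ].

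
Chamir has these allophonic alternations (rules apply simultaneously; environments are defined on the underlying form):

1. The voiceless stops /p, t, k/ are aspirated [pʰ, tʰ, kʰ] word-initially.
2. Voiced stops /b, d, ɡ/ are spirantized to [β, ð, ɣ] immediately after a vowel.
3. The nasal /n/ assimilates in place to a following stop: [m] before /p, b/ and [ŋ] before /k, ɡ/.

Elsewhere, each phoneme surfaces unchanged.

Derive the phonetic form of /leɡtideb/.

[leɣtiðeβ]

/l/ — not in any rule's target class → [l].
/e/ stays [e].
Rule 2 applies to /ɡ/ (between /e/ and /t/: immediately after a vowel) → [ɣ].
/t/ — between /ɡ/ and /i/; rule 1 does not apply here → [t].
/i/ stays [i].
Rule 2 applies to /d/ (between /i/ and /e/: immediately after a vowel) → [ð].
/e/ stays [e].
Rule 2 applies to /b/ (word-final: immediately after a vowel) → [β].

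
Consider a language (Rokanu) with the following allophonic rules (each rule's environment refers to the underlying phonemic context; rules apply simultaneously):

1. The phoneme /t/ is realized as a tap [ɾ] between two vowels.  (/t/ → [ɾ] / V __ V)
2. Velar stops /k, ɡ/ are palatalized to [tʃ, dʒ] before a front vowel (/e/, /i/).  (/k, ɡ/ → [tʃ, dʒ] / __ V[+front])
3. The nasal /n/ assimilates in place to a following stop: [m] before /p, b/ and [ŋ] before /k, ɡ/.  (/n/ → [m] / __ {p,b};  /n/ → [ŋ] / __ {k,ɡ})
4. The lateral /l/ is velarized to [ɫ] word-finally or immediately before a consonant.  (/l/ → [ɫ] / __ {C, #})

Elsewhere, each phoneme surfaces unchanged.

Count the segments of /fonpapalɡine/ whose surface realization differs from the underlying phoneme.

3

Segments that undergo a rule: /n/ → [m] (rule 3); /l/ → [ɫ] (rule 4); /ɡ/ → [dʒ] (rule 2).
All other segments surface unchanged.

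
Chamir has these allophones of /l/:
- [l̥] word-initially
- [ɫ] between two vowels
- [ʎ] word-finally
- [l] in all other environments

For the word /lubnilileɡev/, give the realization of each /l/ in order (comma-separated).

Occurrence 1 (position 1): word-initially → [l̥].
Occurrence 2 (position 6): between two vowels → [ɫ].
Occurrence 3 (position 8): between two vowels → [ɫ].

[l̥], [ɫ], [ɫ]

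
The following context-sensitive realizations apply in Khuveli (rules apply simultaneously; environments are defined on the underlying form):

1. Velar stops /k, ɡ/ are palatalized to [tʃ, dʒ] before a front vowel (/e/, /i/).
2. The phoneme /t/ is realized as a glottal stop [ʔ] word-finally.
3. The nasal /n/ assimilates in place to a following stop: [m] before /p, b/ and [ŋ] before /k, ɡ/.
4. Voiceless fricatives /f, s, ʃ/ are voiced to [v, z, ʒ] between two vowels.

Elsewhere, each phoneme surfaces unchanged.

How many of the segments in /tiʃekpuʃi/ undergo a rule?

Segments that undergo a rule: /ʃ/ → [ʒ] (rule 4); /ʃ/ → [ʒ] (rule 4).
All other segments surface unchanged.

2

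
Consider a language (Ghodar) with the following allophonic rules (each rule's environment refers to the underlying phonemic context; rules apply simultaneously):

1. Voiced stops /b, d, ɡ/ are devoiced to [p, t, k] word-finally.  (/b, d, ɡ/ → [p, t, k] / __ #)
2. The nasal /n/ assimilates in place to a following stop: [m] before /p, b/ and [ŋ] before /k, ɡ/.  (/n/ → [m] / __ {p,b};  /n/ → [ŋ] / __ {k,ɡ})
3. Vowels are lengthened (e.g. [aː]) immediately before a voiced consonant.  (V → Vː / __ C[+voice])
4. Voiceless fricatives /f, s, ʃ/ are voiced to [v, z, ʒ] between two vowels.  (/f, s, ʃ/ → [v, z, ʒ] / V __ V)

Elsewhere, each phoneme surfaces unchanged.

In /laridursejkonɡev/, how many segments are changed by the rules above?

Segments that undergo a rule: /a/ → [aː] (rule 3); /i/ → [iː] (rule 3); /u/ → [uː] (rule 3); /e/ → [eː] (rule 3); /o/ → [oː] (rule 3); /n/ → [ŋ] (rule 2); /e/ → [eː] (rule 3).
All other segments surface unchanged.

7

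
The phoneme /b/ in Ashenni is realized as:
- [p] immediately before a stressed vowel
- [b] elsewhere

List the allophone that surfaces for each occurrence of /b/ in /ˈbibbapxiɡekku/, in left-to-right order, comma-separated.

Occurrence 1 (position 1): immediately before a stressed vowel → [p].
Occurrence 2 (position 3): no conditioning environment matches → elsewhere allophone [b].
Occurrence 3 (position 4): no conditioning environment matches → elsewhere allophone [b].

[p], [b], [b]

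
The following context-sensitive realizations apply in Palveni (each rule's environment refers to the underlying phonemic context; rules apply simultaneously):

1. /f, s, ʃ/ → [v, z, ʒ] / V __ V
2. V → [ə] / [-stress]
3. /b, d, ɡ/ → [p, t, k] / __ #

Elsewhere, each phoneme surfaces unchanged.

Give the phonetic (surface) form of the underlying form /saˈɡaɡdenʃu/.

/s/ (word-initial): rule 1 targets it, but not between two vowels → unchanged [s].
/a/ meets the environment for rule 2 (in an unstressed syllable) → [ə].
/ɡ/ (between /a/ and /a/) is in the target of rule 3 but the environment (word-finally) is not met → [ɡ].
/a/ (between /ɡ/ and /ɡ/): rule 2 targets it, but not in an unstressed syllable → unchanged [a].
/ɡ/ (between /a/ and /d/): rule 3 targets it, but not word-finally → unchanged [ɡ].
/d/ (between /ɡ/ and /e/) is in the target of rule 3 but the environment (word-finally) is not met → [d].
/e/ meets the environment for rule 2 (in an unstressed syllable) → [ə].
/ʃ/ — between /n/ and /u/; rule 1 does not apply here → [ʃ].
/u/ — word-final, in an unstressed syllable — surfaces as [ə] (rule 2).

[səˈɡaɡdənʃə]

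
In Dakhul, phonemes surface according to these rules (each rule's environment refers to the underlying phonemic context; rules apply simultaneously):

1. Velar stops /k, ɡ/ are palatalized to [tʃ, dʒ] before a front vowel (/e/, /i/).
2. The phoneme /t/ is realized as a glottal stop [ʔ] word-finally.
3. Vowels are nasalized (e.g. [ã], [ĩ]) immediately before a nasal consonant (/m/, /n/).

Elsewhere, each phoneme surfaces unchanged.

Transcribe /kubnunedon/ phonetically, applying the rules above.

[kubnũnedõn]

/k/ (word-initial) is in the target of rule 1 but the environment (before a front vowel) is not met → [k].
/u/ (between /k/ and /b/): rule 3 targets it, but not before a nasal consonant → unchanged [u].
/b/ stays [b].
/n/ — not in any rule's target class → [n].
/u/ meets the environment for rule 3 (before a nasal consonant) → [ũ].
/n/ (between /u/ and /e/): no rule targets it → [n].
/e/ (between /n/ and /d/) is in the target of rule 3 but the environment (before a nasal consonant) is not met → [e].
/d/ (between /e/ and /o/) is unaffected → [d].
Rule 3 applies to /o/ (between /d/ and /n/: before a nasal consonant) → [õ].
/n/ stays [n].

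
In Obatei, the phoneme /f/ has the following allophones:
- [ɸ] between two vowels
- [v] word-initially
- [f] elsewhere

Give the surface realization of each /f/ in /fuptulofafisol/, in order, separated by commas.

Occurrence 1 (position 1): word-initially → [v].
Occurrence 2 (position 8): between two vowels → [ɸ].
Occurrence 3 (position 10): between two vowels → [ɸ].

[v], [ɸ], [ɸ]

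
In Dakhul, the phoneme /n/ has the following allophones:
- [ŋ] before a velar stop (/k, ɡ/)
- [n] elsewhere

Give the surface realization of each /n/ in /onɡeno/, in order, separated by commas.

Occurrence 1 (position 2): before a velar stop → [ŋ].
Occurrence 2 (position 5): no conditioning environment matches → elsewhere allophone [n].

[ŋ], [n]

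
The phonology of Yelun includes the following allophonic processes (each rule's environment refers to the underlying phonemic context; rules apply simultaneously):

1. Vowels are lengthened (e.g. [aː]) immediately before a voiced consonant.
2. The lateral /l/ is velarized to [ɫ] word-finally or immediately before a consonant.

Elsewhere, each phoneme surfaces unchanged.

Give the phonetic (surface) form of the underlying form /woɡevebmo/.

[woːɡeːveːbmo]

/o/ meets the environment for rule 1 (before a voiced consonant) → [oː].
/e/ meets the environment for rule 1 (before a voiced consonant) → [eː].
/e/ (between /v/ and /b/) occurs before a voiced consonant → [eː] by rule 1.
/o/ (word-final) fails the environment for rule 1, so it stays [o].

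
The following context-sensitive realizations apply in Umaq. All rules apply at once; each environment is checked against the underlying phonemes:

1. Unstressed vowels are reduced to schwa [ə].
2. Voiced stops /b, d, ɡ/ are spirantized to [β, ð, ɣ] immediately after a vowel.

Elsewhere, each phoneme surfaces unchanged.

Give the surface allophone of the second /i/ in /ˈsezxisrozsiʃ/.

[ə]

Rule 1 applies to /i/ (between /s/ and /ʃ/: in an unstressed syllable) → [ə].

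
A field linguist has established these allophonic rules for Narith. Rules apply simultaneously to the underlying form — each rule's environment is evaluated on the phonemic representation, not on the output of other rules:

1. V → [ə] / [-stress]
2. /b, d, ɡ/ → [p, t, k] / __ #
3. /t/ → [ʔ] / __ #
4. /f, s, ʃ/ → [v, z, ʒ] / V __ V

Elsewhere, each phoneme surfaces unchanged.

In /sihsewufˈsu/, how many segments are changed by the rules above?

3

Segments that undergo a rule: /i/ → [ə] (rule 1); /e/ → [ə] (rule 1); /u/ → [ə] (rule 1).
All other segments surface unchanged.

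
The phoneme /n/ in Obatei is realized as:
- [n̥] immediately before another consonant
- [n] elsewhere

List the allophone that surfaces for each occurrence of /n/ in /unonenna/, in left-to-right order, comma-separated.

[n], [n], [n̥], [n]

Occurrence 1 (position 2): no conditioning environment matches → elsewhere allophone [n].
Occurrence 2 (position 4): no conditioning environment matches → elsewhere allophone [n].
Occurrence 3 (position 6): immediately before another consonant → [n̥].
Occurrence 4 (position 7): no conditioning environment matches → elsewhere allophone [n].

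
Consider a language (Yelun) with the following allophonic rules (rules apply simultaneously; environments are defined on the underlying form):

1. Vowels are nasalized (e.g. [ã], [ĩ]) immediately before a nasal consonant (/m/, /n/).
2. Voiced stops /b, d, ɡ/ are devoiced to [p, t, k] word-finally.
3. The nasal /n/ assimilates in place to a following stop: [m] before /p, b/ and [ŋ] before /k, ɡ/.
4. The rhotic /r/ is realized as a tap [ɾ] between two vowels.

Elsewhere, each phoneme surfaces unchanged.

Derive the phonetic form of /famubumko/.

/f/ stays [f].
/a/ (between /f/ and /m/) occurs before a nasal consonant → [ã] by rule 1.
/m/ (between /a/ and /u/): no rule targets it → [m].
/u/ (between /m/ and /b/): rule 1 targets it, but not before a nasal consonant → unchanged [u].
/b/ (between /u/ and /u/) is in the target of rule 2 but the environment (word-finally) is not met → [b].
/u/ meets the environment for rule 1 (before a nasal consonant) → [ũ].
/m/ (between /u/ and /k/): no rule targets it → [m].
/k/ — not in any rule's target class → [k].
/o/ (word-final): rule 1 targets it, but not before a nasal consonant → unchanged [o].

[fãmubũmko]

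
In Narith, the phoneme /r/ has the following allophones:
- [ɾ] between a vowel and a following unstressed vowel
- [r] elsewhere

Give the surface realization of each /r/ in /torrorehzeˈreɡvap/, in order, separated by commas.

[r], [r], [ɾ], [r]

Occurrence 1 (position 3): no conditioning environment matches → elsewhere allophone [r].
Occurrence 2 (position 4): no conditioning environment matches → elsewhere allophone [r].
Occurrence 3 (position 6): between a vowel and a following unstressed vowel → [ɾ].
Occurrence 4 (position 11): no conditioning environment matches → elsewhere allophone [r].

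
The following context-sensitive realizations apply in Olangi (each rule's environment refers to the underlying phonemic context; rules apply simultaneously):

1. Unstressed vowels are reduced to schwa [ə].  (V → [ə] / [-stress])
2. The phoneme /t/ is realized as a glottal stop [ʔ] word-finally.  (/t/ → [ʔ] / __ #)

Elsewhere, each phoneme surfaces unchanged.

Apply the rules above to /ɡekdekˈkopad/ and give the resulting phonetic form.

/ɡ/ — not in any rule's target class → [ɡ].
/e/ (between /ɡ/ and /k/) occurs in an unstressed syllable → [ə] by rule 1.
/k/ (between /e/ and /d/) is unaffected → [k].
/d/ (between /k/ and /e/) is unaffected → [d].
Rule 1 applies to /e/ (between /d/ and /k/: in an unstressed syllable) → [ə].
/k/ (between /e/ and /k/): no rule targets it → [k].
/k/ — not in any rule's target class → [k].
/o/ — between /k/ and /p/; rule 1 does not apply here → [o].
/p/ stays [p].
/a/ (between /p/ and /d/): in an unstressed syllable, so rule 1 applies → [ə].
/d/ stays [d].

[ɡəkdəkˈkopəd]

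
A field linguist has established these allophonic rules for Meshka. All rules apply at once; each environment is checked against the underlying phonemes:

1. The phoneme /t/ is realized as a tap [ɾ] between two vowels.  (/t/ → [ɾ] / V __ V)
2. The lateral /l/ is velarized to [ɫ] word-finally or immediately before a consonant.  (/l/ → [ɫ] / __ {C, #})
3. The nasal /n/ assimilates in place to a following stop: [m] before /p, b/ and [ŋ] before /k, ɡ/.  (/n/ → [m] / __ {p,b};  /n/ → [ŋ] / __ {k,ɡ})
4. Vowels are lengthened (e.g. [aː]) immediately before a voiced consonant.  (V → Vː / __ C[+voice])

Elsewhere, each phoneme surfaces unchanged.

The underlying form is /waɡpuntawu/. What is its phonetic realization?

[waːɡpuːntaːwu]

/w/ stays [w].
/a/ — between /w/ and /ɡ/, before a voiced consonant — surfaces as [aː] (rule 4).
/ɡ/ — not in any rule's target class → [ɡ].
/p/ stays [p].
/u/ — between /p/ and /n/, before a voiced consonant — surfaces as [uː] (rule 4).
/n/ — between /u/ and /t/; rule 3 does not apply here → [n].
/t/ — between /n/ and /a/; rule 1 does not apply here → [t].
/a/ meets the environment for rule 4 (before a voiced consonant) → [aː].
/w/ (between /a/ and /u/): no rule targets it → [w].
/u/ (word-final) is in the target of rule 4 but the environment (before a voiced consonant) is not met → [u].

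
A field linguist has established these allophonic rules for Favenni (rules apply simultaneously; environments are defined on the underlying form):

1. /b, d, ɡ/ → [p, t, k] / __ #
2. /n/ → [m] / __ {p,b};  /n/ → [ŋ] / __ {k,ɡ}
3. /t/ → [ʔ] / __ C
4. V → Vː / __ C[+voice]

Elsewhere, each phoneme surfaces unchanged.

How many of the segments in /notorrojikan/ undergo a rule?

3

Segments that undergo a rule: /o/ → [oː] (rule 4); /o/ → [oː] (rule 4); /a/ → [aː] (rule 4).
All other segments surface unchanged.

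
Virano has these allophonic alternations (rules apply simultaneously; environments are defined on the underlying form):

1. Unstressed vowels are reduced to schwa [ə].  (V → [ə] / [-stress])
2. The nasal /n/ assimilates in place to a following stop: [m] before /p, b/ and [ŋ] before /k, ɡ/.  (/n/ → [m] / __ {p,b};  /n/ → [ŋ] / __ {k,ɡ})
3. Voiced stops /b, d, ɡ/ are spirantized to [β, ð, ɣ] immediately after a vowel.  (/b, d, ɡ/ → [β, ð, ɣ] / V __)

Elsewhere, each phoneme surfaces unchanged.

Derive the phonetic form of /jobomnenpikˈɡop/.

[jəβəmnəmpəkˈɡop]

/j/ stays [j].
Rule 1 applies to /o/ (between /j/ and /b/: in an unstressed syllable) → [ə].
Rule 3 applies to /b/ (between /o/ and /o/: immediately after a vowel) → [β].
/o/ — between /b/ and /m/, in an unstressed syllable — surfaces as [ə] (rule 1).
/m/ — not in any rule's target class → [m].
/n/ (between /m/ and /e/) fails the environment for rule 2, so it stays [n].
/e/ (between /n/ and /n/): in an unstressed syllable, so rule 1 applies → [ə].
Rule 2 applies to /n/ (between /e/ and /p/: before a labial or velar stop) → [m].
/p/ — not in any rule's target class → [p].
/i/ — between /p/ and /k/, in an unstressed syllable — surfaces as [ə] (rule 1).
/k/ (between /i/ and /ɡ/) is unaffected → [k].
/ɡ/ (between /k/ and /o/) fails the environment for rule 3, so it stays [ɡ].
/o/ (between /ɡ/ and /p/): rule 1 targets it, but not in an unstressed syllable → unchanged [o].
/p/ — not in any rule's target class → [p].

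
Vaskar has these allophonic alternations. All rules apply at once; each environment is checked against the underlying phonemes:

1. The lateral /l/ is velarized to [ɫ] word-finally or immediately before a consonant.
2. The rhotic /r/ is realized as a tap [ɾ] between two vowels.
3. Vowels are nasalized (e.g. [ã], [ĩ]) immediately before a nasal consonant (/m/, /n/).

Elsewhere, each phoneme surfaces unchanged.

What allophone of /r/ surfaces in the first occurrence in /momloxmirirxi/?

[ɾ]

/r/ meets the environment for rule 2 (between two vowels) → [ɾ].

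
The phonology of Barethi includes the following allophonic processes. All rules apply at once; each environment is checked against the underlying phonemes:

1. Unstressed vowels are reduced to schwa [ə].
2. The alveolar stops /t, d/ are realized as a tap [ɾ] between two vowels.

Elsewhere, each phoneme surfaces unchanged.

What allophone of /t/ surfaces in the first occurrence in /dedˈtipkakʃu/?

[t]

/t/ (between /d/ and /i/) is in the target of rule 2 but the environment (between two vowels) is not met → [t].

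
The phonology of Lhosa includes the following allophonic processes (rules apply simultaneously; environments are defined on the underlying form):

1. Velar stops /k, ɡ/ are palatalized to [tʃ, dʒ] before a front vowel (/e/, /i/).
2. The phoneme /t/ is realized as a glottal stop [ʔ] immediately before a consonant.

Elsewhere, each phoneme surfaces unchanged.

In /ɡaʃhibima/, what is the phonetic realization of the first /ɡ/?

/ɡ/ (word-initial) is in the target of rule 1 but the environment (before a front vowel) is not met → [ɡ].

[ɡ]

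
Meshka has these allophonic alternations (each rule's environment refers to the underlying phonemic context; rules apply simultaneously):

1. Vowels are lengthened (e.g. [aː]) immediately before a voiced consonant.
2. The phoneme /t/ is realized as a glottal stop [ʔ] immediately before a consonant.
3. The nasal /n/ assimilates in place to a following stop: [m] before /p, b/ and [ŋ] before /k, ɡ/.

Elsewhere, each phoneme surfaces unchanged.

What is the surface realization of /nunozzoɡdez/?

/n/ (word-initial) fails the environment for rule 3, so it stays [n].
/u/ meets the environment for rule 1 (before a voiced consonant) → [uː].
/n/ (between /u/ and /o/) fails the environment for rule 3, so it stays [n].
/o/ (between /n/ and /z/): before a voiced consonant, so rule 1 applies → [oː].
/z/ (between /o/ and /z/) is unaffected → [z].
/z/ (between /z/ and /o/) is unaffected → [z].
/o/ (between /z/ and /ɡ/): before a voiced consonant, so rule 1 applies → [oː].
/ɡ/ (between /o/ and /d/): no rule targets it → [ɡ].
/d/ (between /ɡ/ and /e/) is unaffected → [d].
/e/ (between /d/ and /z/) occurs before a voiced consonant → [eː] by rule 1.
/z/ stays [z].

[nuːnoːzzoːɡdeːz]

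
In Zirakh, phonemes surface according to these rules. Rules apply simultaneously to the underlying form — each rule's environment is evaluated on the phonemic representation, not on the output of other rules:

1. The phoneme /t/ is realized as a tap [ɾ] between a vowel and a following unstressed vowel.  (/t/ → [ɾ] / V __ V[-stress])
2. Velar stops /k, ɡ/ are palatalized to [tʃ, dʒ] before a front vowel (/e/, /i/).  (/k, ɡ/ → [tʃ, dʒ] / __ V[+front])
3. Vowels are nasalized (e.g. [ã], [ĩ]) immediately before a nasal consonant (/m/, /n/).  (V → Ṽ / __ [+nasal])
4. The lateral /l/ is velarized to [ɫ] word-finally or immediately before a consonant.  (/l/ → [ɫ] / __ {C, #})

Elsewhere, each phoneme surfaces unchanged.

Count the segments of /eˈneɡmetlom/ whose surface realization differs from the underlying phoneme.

2

Segments that undergo a rule: /e/ → [ẽ] (rule 3); /o/ → [õ] (rule 3).
All other segments surface unchanged.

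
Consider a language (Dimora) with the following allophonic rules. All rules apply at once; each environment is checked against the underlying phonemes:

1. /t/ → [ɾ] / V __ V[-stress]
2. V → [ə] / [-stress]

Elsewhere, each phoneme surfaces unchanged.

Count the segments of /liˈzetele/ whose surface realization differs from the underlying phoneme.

4

Segments that undergo a rule: /i/ → [ə] (rule 2); /t/ → [ɾ] (rule 1); /e/ → [ə] (rule 2); /e/ → [ə] (rule 2).
All other segments surface unchanged.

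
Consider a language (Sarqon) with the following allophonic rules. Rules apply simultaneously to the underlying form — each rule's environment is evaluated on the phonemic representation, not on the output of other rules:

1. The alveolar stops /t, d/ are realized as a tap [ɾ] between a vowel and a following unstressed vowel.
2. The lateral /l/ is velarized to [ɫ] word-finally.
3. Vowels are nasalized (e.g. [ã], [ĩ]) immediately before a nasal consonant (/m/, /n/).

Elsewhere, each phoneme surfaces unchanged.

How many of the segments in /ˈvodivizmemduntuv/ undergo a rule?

Segments that undergo a rule: /d/ → [ɾ] (rule 1); /e/ → [ẽ] (rule 3); /u/ → [ũ] (rule 3).
All other segments surface unchanged.

3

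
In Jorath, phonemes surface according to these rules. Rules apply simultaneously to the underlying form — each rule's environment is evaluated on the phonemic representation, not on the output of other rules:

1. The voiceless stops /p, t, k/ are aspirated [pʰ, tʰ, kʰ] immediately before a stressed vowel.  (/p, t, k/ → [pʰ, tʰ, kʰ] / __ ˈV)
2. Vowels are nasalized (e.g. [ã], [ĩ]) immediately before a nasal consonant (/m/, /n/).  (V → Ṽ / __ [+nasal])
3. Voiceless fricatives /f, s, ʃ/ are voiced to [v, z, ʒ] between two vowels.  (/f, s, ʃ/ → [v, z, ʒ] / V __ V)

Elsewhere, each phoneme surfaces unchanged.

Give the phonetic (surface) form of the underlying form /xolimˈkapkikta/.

/x/ — not in any rule's target class → [x].
/o/ (between /x/ and /l/) fails the environment for rule 2, so it stays [o].
/l/ — not in any rule's target class → [l].
/i/ — between /l/ and /m/, before a nasal consonant — surfaces as [ĩ] (rule 2).
/m/ stays [m].
/k/ (between /m/ and /a/): immediately before a stressed vowel, so rule 1 applies → [kʰ].
/a/ (between /k/ and /p/): rule 2 targets it, but not before a nasal consonant → unchanged [a].
/p/ (between /a/ and /k/) is in the target of rule 1 but the environment (immediately before a stressed vowel) is not met → [p].
/k/ (between /p/ and /i/): rule 1 targets it, but not immediately before a stressed vowel → unchanged [k].
/i/ (between /k/ and /k/) is in the target of rule 2 but the environment (before a nasal consonant) is not met → [i].
/k/ (between /i/ and /t/) is in the target of rule 1 but the environment (immediately before a stressed vowel) is not met → [k].
/t/ (between /k/ and /a/): rule 1 targets it, but not immediately before a stressed vowel → unchanged [t].
/a/ (word-final) fails the environment for rule 2, so it stays [a].

[xolĩmˈkʰapkikta]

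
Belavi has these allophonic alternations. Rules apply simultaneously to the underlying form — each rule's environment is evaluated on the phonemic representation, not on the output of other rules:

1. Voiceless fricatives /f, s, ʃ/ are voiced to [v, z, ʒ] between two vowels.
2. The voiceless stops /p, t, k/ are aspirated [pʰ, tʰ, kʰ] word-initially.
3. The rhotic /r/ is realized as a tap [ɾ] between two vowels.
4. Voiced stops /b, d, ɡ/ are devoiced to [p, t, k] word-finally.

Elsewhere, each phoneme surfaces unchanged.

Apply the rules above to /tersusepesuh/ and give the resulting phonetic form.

/t/ meets the environment for rule 2 (word-initially) → [tʰ].
/r/ (between /e/ and /s/) is in the target of rule 3 but the environment (between two vowels) is not met → [r].
/s/ (between /r/ and /u/): rule 1 targets it, but not between two vowels → unchanged [s].
/s/ (between /u/ and /e/) occurs between two vowels → [z] by rule 1.
/p/ (between /e/ and /e/): rule 2 targets it, but not word-initially → unchanged [p].
/s/ (between /e/ and /u/) occurs between two vowels → [z] by rule 1.

[tʰersuzepezuh]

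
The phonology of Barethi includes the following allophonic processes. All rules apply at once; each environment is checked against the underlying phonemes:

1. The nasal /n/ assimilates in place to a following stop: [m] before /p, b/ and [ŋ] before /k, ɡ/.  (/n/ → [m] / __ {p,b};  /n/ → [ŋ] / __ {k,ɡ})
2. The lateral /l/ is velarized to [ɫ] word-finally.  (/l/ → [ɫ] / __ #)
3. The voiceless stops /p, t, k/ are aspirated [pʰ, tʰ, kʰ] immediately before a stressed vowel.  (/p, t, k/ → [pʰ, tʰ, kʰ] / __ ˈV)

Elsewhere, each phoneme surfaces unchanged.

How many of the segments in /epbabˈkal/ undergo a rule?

Segments that undergo a rule: /k/ → [kʰ] (rule 3); /l/ → [ɫ] (rule 2).
All other segments surface unchanged.

2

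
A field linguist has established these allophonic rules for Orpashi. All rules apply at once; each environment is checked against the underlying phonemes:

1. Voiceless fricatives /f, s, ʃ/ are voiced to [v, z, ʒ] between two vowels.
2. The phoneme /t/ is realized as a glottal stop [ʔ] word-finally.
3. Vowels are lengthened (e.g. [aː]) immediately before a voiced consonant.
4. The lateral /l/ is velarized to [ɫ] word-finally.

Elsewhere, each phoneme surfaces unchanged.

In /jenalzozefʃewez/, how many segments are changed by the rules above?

Segments that undergo a rule: /e/ → [eː] (rule 3); /a/ → [aː] (rule 3); /o/ → [oː] (rule 3); /e/ → [eː] (rule 3); /e/ → [eː] (rule 3).
All other segments surface unchanged.

5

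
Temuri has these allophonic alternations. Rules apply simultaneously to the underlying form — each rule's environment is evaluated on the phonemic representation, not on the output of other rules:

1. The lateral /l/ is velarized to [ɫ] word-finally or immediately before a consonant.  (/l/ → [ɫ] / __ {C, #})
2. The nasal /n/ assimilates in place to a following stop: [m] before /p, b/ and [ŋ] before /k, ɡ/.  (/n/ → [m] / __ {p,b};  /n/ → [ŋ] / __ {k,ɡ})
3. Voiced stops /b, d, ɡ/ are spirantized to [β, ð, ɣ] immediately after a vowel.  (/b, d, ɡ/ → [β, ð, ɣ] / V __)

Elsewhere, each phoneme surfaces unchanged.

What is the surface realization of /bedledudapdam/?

[beðleðuðapdam]

/b/ (word-initial): rule 3 targets it, but not immediately after a vowel → unchanged [b].
/e/ (between /b/ and /d/) is unaffected → [e].
/d/ (between /e/ and /l/): immediately after a vowel, so rule 3 applies → [ð].
/l/ (between /d/ and /e/) is in the target of rule 1 but the environment (word-finally or immediately before a consonant) is not met → [l].
/e/ stays [e].
/d/ meets the environment for rule 3 (immediately after a vowel) → [ð].
/u/ (between /d/ and /d/): no rule targets it → [u].
Rule 3 applies to /d/ (between /u/ and /a/: immediately after a vowel) → [ð].
/a/ (between /d/ and /p/): no rule targets it → [a].
/p/ — not in any rule's target class → [p].
/d/ (between /p/ and /a/) fails the environment for rule 3, so it stays [d].
/a/ (between /d/ and /m/): no rule targets it → [a].
/m/ stays [m].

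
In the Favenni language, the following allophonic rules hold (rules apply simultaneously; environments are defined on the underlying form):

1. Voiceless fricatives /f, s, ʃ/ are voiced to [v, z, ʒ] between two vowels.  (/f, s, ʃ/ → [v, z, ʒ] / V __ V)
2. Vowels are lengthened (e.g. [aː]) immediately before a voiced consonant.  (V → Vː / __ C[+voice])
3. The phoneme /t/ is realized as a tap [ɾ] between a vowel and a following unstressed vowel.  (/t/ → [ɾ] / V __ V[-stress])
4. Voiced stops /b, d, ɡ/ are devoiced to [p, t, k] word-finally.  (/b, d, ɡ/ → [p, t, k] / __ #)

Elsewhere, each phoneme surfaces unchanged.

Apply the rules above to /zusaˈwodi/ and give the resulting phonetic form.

[zuzaːˈwoːdi]

/z/ (word-initial): no rule targets it → [z].
/u/ (between /z/ and /s/): rule 2 targets it, but not before a voiced consonant → unchanged [u].
/s/ meets the environment for rule 1 (between two vowels) → [z].
/a/ (between /s/ and /w/) occurs before a voiced consonant → [aː] by rule 2.
/w/ stays [w].
Rule 2 applies to /o/ (between /w/ and /d/: before a voiced consonant) → [oː].
/d/ — between /o/ and /i/; rule 4 does not apply here → [d].
/i/ (word-final) fails the environment for rule 2, so it stays [i].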